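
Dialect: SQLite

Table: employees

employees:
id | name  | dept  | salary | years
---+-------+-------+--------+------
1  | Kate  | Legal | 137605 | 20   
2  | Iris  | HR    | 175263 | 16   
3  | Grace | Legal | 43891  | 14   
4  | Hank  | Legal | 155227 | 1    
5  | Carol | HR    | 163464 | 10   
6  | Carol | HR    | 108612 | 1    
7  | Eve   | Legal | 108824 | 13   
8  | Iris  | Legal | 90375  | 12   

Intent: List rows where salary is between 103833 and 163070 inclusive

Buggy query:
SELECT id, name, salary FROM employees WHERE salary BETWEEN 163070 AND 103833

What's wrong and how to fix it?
Bug: BETWEEN expects the lower bound first; with 163070 AND 103833 the range is empty

Fix: Write BETWEEN 103833 AND 163070

Corrected query:
SELECT id, name, salary FROM employees WHERE salary BETWEEN 103833 AND 163070

Result:
id | name  | salary
---+-------+-------
1  | Kate  | 137605
4  | Hank  | 155227
6  | Carol | 108612
7  | Eve   | 108824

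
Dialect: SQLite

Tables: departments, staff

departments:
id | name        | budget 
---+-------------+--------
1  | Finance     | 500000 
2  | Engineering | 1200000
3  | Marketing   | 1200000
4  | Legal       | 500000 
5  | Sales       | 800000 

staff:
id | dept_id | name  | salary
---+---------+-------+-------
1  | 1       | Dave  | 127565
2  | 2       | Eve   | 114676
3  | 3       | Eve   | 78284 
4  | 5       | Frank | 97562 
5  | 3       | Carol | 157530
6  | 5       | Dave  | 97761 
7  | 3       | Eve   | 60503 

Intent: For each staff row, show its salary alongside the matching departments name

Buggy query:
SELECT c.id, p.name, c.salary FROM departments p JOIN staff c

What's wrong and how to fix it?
Bug: JOIN with no ON clause produces a cartesian product; every staff row pairs with every departments row

Fix: Add ON c.dept_id = p.id to the JOIN

Corrected query:
SELECT c.id, p.name, c.salary FROM departments p JOIN staff c ON c.dept_id = p.id

Result:
id | name        | salary
---+-------------+-------
1  | Finance     | 127565
2  | Engineering | 114676
3  | Marketing   | 78284 
4  | Sales       | 97562 
5  | Marketing   | 157530
6  | Sales       | 97761 
7  | Marketing   | 60503 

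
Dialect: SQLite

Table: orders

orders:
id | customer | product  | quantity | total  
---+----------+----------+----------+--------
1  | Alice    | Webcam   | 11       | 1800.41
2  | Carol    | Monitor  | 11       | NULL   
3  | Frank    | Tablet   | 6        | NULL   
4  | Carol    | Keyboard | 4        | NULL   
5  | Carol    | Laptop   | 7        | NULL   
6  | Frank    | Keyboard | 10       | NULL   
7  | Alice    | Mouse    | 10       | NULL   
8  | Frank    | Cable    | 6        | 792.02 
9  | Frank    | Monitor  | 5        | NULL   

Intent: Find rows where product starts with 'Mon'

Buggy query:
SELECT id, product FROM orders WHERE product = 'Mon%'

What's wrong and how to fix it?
Bug: '=' compares the literal string including the % character; pattern matching needs LIKE

Fix: Use LIKE for wildcard pattern matching

Corrected query:
SELECT id, product FROM orders WHERE product LIKE 'Mon%'

Result:
id | product
---+--------
2  | Monitor
9  | Monitor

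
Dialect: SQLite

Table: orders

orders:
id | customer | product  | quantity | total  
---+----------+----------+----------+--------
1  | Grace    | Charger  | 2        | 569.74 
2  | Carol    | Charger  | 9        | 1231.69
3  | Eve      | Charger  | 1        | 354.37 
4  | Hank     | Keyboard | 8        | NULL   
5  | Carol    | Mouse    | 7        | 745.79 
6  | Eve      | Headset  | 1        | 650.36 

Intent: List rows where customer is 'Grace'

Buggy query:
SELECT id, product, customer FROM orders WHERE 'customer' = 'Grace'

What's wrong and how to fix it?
Bug: Single quotes denote string literals in SQL; the column name is being compared as a constant string

Fix: Remove the quotes around the column name (or use double quotes for an identifier)

Corrected query:
SELECT id, product, customer FROM orders WHERE customer = 'Grace'

Result:
id | product | customer
---+---------+---------
1  | Charger | Grace   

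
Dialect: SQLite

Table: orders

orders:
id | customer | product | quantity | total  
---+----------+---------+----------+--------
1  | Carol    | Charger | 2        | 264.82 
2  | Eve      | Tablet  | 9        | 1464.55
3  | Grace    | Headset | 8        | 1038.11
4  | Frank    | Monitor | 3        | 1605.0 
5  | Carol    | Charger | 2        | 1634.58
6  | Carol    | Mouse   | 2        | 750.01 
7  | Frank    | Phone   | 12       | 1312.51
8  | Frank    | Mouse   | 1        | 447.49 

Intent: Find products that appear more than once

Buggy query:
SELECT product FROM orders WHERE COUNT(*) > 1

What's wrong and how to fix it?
Bug: COUNT(*) is an aggregate and cannot be used in WHERE

Fix: Group first, then use HAVING for the count condition

Corrected query:
SELECT product FROM orders GROUP BY product HAVING COUNT(*) > 1

Result:
product
-------
Charger
Mouse  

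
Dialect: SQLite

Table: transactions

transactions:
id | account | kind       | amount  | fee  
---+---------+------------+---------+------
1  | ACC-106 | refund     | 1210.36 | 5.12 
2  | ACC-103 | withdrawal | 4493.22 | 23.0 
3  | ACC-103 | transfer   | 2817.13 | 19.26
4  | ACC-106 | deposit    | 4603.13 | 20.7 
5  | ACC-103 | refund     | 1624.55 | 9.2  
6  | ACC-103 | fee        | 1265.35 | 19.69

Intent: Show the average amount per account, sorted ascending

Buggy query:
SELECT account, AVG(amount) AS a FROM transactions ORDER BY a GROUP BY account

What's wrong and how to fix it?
Bug: GROUP BY must precede ORDER BY

Fix: Reorder: SELECT … FROM … GROUP BY … ORDER BY …

Corrected query:
SELECT account, AVG(amount) AS a FROM transactions GROUP BY account ORDER BY a

Result:
account | a        
--------+----------
ACC-103 | 2550.0625
ACC-106 | 2906.745 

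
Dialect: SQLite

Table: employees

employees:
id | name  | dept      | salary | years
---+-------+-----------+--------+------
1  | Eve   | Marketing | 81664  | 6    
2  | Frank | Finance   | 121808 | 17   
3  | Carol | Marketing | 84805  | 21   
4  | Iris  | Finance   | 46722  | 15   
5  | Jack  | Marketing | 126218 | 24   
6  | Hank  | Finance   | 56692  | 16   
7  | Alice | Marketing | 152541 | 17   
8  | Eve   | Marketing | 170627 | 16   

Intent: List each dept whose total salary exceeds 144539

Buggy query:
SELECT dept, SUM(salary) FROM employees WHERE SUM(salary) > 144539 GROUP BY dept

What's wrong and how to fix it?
Bug: Aggregate functions cannot appear in a WHERE clause

Fix: Use HAVING (which filters groups after aggregation) instead of WHERE

Corrected query:
SELECT dept, SUM(salary) FROM employees GROUP BY dept HAVING SUM(salary) > 144539

Result:
dept      | SUM(salary)
----------+------------
Finance   | 225222     
Marketing | 615855     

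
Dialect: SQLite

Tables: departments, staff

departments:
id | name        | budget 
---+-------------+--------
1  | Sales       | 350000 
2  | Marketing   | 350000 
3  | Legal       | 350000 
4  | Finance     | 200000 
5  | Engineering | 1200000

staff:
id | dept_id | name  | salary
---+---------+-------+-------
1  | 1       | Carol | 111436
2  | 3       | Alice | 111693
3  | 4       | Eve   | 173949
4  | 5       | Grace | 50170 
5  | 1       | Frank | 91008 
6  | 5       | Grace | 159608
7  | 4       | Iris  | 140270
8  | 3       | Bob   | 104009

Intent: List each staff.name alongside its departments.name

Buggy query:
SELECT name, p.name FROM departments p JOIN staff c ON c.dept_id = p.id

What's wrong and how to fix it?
Bug: Both tables have a 'name' column; the unqualified reference is ambiguous

Fix: Qualify the column with its table alias (c.name)

Corrected query:
SELECT c.name, p.name FROM departments p JOIN staff c ON c.dept_id = p.id

Result:
name  | name       
------+------------
Carol | Sales      
Alice | Legal      
Eve   | Finance    
Grace | Engineering
Frank | Sales      
Grace | Engineering
Iris  | Finance    
Bob   | Legal      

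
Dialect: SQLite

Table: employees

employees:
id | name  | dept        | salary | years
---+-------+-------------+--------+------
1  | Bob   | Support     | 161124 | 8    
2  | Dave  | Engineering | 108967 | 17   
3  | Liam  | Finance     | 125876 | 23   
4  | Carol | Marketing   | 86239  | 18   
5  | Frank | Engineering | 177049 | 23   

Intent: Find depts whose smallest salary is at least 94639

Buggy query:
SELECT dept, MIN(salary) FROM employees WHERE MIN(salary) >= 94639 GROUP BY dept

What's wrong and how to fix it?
Bug: Aggregates like MIN are computed per group after WHERE runs

Fix: Replace WHERE with HAVING after the GROUP BY

Corrected query:
SELECT dept, MIN(salary) FROM employees GROUP BY dept HAVING MIN(salary) >= 94639

Result:
dept        | MIN(salary)
------------+------------
Engineering | 108967     
Finance     | 125876     
Support     | 161124     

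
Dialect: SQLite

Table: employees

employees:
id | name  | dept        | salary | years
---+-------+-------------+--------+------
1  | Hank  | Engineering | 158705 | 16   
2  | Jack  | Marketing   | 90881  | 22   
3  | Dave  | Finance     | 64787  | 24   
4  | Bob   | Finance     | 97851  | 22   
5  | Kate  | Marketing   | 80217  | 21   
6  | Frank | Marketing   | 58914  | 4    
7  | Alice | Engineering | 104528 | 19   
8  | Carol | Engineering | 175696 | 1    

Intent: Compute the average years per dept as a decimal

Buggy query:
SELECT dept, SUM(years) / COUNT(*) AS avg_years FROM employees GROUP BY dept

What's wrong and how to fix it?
Bug: SUM(years) and COUNT(*) are both integers; the division truncates the fractional part

Fix: Cast one side to REAL so the division keeps the fractional part

Corrected query:
SELECT dept, SUM(years) * 1.0 / COUNT(*) AS avg_years FROM employees GROUP BY dept

Result:
dept        | avg_years
------------+----------
Engineering | 12       
Finance     | 23       
Marketing   | 15.666667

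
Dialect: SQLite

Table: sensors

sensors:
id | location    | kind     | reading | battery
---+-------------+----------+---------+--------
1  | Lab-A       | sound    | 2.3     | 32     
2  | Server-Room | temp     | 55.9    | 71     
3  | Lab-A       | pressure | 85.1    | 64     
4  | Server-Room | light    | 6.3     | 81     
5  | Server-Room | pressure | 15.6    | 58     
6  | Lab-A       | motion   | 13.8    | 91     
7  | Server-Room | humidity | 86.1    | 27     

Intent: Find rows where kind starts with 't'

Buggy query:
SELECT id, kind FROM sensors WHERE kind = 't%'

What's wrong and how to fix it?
Bug: '=' compares the literal string including the % character; pattern matching needs LIKE

Fix: Use LIKE for wildcard pattern matching

Corrected query:
SELECT id, kind FROM sensors WHERE kind LIKE 't%'

Result:
id | kind
---+-----
2  | temp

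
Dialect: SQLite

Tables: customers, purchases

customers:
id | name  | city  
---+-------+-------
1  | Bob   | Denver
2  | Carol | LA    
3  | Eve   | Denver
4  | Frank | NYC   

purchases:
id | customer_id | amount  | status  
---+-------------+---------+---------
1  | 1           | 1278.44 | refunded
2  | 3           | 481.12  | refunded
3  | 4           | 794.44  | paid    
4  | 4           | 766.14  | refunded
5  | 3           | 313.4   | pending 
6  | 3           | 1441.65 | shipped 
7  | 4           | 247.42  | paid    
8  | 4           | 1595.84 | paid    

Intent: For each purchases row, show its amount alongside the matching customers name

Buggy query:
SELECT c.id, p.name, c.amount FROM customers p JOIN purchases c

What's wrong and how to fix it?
Bug: JOIN with no ON clause produces a cartesian product; every purchases row pairs with every customers row

Fix: Add ON c.customer_id = p.id to the JOIN

Corrected query:
SELECT c.id, p.name, c.amount FROM customers p JOIN purchases c ON c.customer_id = p.id

Result:
id | name  | amount 
---+-------+--------
1  | Bob   | 1278.44
2  | Eve   | 481.12 
3  | Frank | 794.44 
4  | Frank | 766.14 
5  | Eve   | 313.4  
6  | Eve   | 1441.65
7  | Frank | 247.42 
8  | Frank | 1595.84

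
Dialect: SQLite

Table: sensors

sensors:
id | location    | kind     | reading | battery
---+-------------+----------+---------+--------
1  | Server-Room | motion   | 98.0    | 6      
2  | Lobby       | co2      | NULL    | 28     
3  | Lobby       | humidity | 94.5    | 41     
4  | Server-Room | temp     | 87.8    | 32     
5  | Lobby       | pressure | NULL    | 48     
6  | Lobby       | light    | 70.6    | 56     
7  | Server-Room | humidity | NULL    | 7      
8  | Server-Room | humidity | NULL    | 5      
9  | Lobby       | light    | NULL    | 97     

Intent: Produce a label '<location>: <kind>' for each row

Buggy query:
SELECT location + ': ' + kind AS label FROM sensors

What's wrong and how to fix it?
Bug: SQLite uses || for string concatenation; + coerces text to numbers (yielding 0)

Fix: Replace + with || to concatenate text

Corrected query:
SELECT location || ': ' || kind AS label FROM sensors

Result:
label                
---------------------
Server-Room: motion  
Lobby: co2           
Lobby: humidity      
Server-Room: temp    
Lobby: pressure      
Lobby: light         
Server-Room: humidity
Server-Room: humidity
Lobby: light         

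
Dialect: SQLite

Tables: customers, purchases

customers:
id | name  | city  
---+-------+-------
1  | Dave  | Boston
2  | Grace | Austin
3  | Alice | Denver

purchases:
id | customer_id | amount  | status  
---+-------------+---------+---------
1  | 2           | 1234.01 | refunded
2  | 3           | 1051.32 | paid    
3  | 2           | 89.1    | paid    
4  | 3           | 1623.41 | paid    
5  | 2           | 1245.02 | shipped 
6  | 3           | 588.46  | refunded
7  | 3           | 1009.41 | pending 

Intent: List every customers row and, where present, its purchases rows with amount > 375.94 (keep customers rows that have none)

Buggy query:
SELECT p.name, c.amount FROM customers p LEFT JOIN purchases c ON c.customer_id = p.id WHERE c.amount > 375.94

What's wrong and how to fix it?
Bug: Filtering c.amount in WHERE discards the NULL rows produced by LEFT JOIN, turning it into an inner join

Fix: Put 'c.amount > 375.94' in the JOIN's ON clause instead of WHERE

Corrected query:
SELECT p.name, c.amount FROM customers p LEFT JOIN purchases c ON c.customer_id = p.id AND c.amount > 375.94

Result:
name  | amount 
------+--------
Dave  | NULL   
Grace | 1234.01
Grace | 1245.02
Alice | 588.46 
Alice | 1009.41
Alice | 1051.32
Alice | 1623.41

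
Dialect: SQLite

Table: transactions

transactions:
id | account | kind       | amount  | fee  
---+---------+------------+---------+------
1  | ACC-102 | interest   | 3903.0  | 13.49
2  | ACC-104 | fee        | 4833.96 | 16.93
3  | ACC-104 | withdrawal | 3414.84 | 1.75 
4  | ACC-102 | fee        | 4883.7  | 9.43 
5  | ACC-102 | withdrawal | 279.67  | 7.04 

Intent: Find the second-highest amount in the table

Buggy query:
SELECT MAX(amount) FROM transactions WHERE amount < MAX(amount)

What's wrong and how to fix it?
Bug: MAX(amount) on the right of the comparison is an aggregate-in-WHERE error

Fix: Put the inner MAX in a scalar subquery

Corrected query:
SELECT MAX(amount) FROM transactions WHERE amount < (SELECT MAX(amount) FROM transactions)

Result:
MAX(amount)
-----------
4833.96    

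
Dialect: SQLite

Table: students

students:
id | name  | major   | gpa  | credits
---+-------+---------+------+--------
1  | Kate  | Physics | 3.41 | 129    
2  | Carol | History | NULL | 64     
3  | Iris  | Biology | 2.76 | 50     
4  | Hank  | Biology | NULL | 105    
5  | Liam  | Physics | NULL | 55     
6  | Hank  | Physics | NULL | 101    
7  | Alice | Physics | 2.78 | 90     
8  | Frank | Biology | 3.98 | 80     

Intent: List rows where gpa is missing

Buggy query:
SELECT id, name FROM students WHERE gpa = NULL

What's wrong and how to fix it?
Bug: '= NULL' is always unknown in SQL three-valued logic, so no rows match

Fix: Use IS NULL to test for NULL

Corrected query:
SELECT id, name FROM students WHERE gpa IS NULL

Result:
id | name 
---+------
2  | Carol
4  | Hank 
5  | Liam 
6  | Hank 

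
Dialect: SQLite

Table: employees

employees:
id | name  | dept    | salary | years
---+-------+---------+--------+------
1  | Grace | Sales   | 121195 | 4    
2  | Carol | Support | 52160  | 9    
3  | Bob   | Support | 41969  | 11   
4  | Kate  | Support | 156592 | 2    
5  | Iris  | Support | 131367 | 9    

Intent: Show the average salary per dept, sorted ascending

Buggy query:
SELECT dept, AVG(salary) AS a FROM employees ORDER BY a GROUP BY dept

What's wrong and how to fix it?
Bug: GROUP BY must precede ORDER BY

Fix: Move ORDER BY to the end, after GROUP BY

Corrected query:
SELECT dept, AVG(salary) AS a FROM employees GROUP BY dept ORDER BY a

Result:
dept    | a     
--------+-------
Support | 95522 
Sales   | 121195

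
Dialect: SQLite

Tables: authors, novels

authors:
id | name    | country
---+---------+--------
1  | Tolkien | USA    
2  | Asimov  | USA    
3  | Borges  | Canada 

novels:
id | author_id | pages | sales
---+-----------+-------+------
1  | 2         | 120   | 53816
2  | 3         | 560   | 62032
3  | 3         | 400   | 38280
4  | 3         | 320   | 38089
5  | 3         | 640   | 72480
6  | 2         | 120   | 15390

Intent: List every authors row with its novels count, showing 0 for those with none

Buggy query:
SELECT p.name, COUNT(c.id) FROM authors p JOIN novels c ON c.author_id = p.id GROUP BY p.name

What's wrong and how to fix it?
Bug: An inner join excludes parents with zero children

Fix: Use LEFT JOIN so parents without children still appear (COUNT(c.id) gives 0)

Corrected query:
SELECT p.name, COUNT(c.id) FROM authors p LEFT JOIN novels c ON c.author_id = p.id GROUP BY p.name

Result:
name    | COUNT(c.id)
--------+------------
Asimov  | 2          
Borges  | 4          
Tolkien | 0          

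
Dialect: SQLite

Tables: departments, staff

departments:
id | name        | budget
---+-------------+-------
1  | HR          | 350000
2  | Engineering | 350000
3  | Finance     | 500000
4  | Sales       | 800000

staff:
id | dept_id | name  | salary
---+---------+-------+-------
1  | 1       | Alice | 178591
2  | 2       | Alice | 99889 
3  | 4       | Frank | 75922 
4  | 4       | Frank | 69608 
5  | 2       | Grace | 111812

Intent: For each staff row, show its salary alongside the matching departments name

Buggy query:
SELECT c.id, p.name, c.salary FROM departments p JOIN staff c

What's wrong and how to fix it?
Bug: JOIN with no ON clause produces a cartesian product; every staff row pairs with every departments row

Fix: Add ON c.dept_id = p.id to the JOIN

Corrected query:
SELECT c.id, p.name, c.salary FROM departments p JOIN staff c ON c.dept_id = p.id

Result:
id | name        | salary
---+-------------+-------
1  | HR          | 178591
2  | Engineering | 99889 
3  | Sales       | 75922 
4  | Sales       | 69608 
5  | Engineering | 111812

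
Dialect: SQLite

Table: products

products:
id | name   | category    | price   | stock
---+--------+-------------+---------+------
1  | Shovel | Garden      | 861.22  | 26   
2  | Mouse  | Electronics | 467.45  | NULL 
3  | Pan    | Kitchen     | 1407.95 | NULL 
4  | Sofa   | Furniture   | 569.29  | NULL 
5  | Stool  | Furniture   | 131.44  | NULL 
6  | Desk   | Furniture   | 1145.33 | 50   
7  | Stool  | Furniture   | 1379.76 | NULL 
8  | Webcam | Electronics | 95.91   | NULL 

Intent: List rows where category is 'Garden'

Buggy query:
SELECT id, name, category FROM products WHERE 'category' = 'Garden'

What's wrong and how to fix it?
Bug: Single quotes denote string literals in SQL; the column name is being compared as a constant string

Fix: Remove the quotes around the column name (or use double quotes for an identifier)

Corrected query:
SELECT id, name, category FROM products WHERE category = 'Garden'

Result:
id | name   | category
---+--------+---------
1  | Shovel | Garden  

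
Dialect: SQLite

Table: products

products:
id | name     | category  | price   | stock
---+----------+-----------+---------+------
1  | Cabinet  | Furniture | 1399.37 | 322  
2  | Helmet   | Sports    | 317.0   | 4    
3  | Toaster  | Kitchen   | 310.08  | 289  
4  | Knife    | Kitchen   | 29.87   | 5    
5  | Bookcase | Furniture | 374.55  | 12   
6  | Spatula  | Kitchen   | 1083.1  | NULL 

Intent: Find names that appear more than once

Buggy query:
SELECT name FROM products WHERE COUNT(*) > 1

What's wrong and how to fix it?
Bug: COUNT(*) is an aggregate and cannot be used in WHERE

Fix: GROUP BY name, then filter groups with HAVING COUNT(*) > 1

Corrected query:
SELECT name FROM products GROUP BY name HAVING COUNT(*) > 1

Result:
(no rows)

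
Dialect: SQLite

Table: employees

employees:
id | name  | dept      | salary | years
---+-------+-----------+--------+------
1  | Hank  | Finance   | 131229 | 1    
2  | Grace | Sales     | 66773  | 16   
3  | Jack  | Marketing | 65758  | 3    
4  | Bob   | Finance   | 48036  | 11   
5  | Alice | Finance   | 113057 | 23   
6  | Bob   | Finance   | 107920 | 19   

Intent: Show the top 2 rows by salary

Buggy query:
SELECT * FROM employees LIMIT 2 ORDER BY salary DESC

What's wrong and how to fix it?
Bug: LIMIT must come after ORDER BY

Fix: Swap the clauses: ORDER BY first, then LIMIT

Corrected query:
SELECT * FROM employees ORDER BY salary DESC LIMIT 2

Result:
id | name  | dept    | salary | years
---+-------+---------+--------+------
1  | Hank  | Finance | 131229 | 1    
5  | Alice | Finance | 113057 | 23   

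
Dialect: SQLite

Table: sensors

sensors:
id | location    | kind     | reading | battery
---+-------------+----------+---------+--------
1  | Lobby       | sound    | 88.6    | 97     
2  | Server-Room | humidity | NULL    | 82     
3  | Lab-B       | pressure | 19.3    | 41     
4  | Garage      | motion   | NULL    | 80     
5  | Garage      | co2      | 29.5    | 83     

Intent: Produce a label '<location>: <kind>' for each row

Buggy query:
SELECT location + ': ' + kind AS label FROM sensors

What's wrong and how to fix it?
Bug: SQLite uses || for string concatenation; + coerces text to numbers (yielding 0)

Fix: Use the || operator for string concatenation

Corrected query:
SELECT location || ': ' || kind AS label FROM sensors

Result:
label                
---------------------
Lobby: sound         
Server-Room: humidity
Lab-B: pressure      
Garage: motion       
Garage: co2          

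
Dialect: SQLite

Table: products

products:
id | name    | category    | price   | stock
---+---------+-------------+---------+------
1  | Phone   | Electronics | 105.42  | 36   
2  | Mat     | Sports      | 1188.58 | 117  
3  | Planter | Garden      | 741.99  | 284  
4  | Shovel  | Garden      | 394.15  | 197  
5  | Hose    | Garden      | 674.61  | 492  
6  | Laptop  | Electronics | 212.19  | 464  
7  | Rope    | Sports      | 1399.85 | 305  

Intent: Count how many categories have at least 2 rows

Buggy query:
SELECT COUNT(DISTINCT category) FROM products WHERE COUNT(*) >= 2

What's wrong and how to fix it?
Bug: WHERE filters individual rows, not groups, so a group-level COUNT is invalid there

Fix: Group first with HAVING COUNT(*) >= 2, then COUNT the resulting groups

Corrected query:
SELECT COUNT(*) FROM (SELECT category FROM products GROUP BY category HAVING COUNT(*) >= 2)

Result:
COUNT(*)
--------
3       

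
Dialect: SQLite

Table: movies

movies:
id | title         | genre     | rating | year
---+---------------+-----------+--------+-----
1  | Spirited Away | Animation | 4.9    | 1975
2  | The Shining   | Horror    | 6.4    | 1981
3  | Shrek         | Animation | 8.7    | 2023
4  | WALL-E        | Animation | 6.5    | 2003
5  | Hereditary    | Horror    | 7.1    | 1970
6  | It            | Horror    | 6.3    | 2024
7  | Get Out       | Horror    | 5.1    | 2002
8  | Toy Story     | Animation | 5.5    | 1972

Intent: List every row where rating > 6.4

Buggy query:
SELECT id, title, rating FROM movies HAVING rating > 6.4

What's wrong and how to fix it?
Bug: This is a non-aggregate query (no GROUP BY, no aggregates), so in SQLite the HAVING clause is invalid here; a row-level condition belongs in WHERE

Fix: Use WHERE for row-level filtering

Corrected query:
SELECT id, title, rating FROM movies WHERE rating > 6.4

Result:
id | title      | rating
---+------------+-------
3  | Shrek      | 8.7   
4  | WALL-E     | 6.5   
5  | Hereditary | 7.1   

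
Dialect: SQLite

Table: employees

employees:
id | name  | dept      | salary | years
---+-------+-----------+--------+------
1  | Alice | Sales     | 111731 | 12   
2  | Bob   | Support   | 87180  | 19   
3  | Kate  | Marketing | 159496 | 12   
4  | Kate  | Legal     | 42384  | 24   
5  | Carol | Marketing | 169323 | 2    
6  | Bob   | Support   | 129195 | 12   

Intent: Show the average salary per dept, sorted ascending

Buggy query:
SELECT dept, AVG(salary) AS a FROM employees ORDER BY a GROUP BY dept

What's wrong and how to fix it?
Bug: GROUP BY must precede ORDER BY

Fix: Move ORDER BY to the end, after GROUP BY

Corrected query:
SELECT dept, AVG(salary) AS a FROM employees GROUP BY dept ORDER BY a

Result:
dept      | a       
----------+---------
Legal     | 42384   
Support   | 108187.5
Sales     | 111731  
Marketing | 164409.5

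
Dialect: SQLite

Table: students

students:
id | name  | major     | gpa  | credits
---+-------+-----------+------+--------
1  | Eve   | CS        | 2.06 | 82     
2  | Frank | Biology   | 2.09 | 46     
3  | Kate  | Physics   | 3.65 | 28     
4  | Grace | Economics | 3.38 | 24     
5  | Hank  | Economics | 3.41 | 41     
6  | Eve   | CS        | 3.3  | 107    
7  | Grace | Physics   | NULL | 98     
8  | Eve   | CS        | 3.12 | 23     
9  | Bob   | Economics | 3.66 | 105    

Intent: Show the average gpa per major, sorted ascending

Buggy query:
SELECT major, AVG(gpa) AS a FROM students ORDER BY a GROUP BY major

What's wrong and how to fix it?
Bug: GROUP BY must precede ORDER BY

Fix: Reorder: SELECT … FROM … GROUP BY … ORDER BY …

Corrected query:
SELECT major, AVG(gpa) AS a FROM students GROUP BY major ORDER BY a

Result:
major     | a       
----------+---------
Biology   | 2.09    
CS        | 2.826667
Economics | 3.483333
Physics   | 3.65    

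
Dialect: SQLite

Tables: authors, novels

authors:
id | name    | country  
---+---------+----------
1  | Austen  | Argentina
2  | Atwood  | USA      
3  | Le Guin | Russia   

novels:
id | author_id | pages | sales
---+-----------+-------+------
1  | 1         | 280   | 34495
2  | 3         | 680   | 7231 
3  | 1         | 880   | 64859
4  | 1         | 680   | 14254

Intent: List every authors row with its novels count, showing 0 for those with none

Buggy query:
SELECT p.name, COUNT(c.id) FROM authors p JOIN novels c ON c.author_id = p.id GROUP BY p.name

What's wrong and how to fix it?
Bug: INNER JOIN drops authors rows that have no matching novels rows

Fix: Switch to LEFT JOIN to retain unmatched parent rows

Corrected query:
SELECT p.name, COUNT(c.id) FROM authors p LEFT JOIN novels c ON c.author_id = p.id GROUP BY p.name

Result:
name    | COUNT(c.id)
--------+------------
Atwood  | 0          
Austen  | 3          
Le Guin | 1          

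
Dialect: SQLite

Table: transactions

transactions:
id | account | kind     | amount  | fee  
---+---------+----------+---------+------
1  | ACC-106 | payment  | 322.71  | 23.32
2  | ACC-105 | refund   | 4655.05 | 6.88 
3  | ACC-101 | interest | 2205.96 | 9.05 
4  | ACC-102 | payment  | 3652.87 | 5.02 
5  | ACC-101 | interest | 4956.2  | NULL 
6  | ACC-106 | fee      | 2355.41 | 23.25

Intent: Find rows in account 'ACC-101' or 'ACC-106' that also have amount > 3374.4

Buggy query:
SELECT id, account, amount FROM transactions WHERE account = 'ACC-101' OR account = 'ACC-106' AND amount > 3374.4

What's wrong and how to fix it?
Bug: Without parentheses, AND is evaluated before OR, so the amount filter only applies to the 'ACC-106' branch

Fix: Add parentheses around the OR so the AND applies to both alternatives

Corrected query:
SELECT id, account, amount FROM transactions WHERE (account = 'ACC-101' OR account = 'ACC-106') AND amount > 3374.4

Result:
id | account | amount
---+---------+-------
5  | ACC-101 | 4956.2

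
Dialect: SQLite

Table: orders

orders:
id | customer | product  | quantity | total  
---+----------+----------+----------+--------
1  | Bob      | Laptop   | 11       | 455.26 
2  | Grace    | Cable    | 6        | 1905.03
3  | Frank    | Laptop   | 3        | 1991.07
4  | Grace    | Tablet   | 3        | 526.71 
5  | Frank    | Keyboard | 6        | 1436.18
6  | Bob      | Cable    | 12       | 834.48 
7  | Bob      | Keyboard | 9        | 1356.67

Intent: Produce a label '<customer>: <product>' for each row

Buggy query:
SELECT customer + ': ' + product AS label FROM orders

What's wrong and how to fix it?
Bug: '+' is numeric addition; on text columns SQLite converts them to 0 instead of concatenating

Fix: Replace + with || to concatenate text

Corrected query:
SELECT customer || ': ' || product AS label FROM orders

Result:
label          
---------------
Bob: Laptop    
Grace: Cable   
Frank: Laptop  
Grace: Tablet  
Frank: Keyboard
Bob: Cable     
Bob: Keyboard  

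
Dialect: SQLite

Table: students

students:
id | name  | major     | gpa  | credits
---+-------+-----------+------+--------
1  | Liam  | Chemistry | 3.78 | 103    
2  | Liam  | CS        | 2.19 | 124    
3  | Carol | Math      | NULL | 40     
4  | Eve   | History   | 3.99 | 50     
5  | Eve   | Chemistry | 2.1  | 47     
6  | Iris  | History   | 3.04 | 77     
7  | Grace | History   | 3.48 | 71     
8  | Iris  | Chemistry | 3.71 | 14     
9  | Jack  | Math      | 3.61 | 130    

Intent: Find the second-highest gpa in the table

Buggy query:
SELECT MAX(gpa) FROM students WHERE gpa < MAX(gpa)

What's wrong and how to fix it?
Bug: MAX(gpa) on the right of the comparison is an aggregate-in-WHERE error

Fix: Compute the overall MAX in a subquery, then take MAX of rows below it

Corrected query:
SELECT MAX(gpa) FROM students WHERE gpa < (SELECT MAX(gpa) FROM students)

Result:
MAX(gpa)
--------
3.78    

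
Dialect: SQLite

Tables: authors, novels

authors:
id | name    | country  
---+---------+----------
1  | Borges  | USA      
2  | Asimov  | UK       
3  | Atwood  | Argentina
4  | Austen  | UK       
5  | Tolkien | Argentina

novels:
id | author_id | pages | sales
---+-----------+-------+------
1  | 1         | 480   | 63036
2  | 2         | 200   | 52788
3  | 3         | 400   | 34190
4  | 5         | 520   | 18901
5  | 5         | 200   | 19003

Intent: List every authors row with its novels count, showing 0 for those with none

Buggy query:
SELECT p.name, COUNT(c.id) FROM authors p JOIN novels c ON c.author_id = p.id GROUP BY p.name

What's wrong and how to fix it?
Bug: INNER JOIN drops authors rows that have no matching novels rows

Fix: Switch to LEFT JOIN to retain unmatched parent rows

Corrected query:
SELECT p.name, COUNT(c.id) FROM authors p LEFT JOIN novels c ON c.author_id = p.id GROUP BY p.name

Result:
name    | COUNT(c.id)
--------+------------
Asimov  | 1          
Atwood  | 1          
Austen  | 0          
Borges  | 1          
Tolkien | 2          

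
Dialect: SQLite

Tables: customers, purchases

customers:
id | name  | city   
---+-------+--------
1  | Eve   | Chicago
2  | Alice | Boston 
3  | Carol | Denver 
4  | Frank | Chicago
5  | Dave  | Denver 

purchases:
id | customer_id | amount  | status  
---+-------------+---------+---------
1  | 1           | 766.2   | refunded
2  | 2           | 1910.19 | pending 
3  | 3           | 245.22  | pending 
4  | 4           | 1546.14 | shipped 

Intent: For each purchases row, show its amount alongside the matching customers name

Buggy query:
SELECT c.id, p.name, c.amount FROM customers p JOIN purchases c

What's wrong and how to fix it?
Bug: Missing join condition: each purchases row is matched to all customers rows instead of just its own

Fix: Specify the join condition linking the foreign key to the parent id

Corrected query:
SELECT c.id, p.name, c.amount FROM customers p JOIN purchases c ON c.customer_id = p.id

Result:
id | name  | amount 
---+-------+--------
1  | Eve   | 766.2  
2  | Alice | 1910.19
3  | Carol | 245.22 
4  | Frank | 1546.14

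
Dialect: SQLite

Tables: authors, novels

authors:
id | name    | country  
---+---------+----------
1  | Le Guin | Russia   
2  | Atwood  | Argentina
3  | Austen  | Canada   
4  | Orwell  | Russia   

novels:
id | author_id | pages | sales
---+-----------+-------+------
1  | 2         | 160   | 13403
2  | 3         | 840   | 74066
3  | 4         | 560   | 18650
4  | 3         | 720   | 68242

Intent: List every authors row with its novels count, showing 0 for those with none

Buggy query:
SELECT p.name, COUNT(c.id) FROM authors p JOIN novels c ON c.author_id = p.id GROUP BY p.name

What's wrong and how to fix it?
Bug: INNER JOIN drops authors rows that have no matching novels rows

Fix: Switch to LEFT JOIN to retain unmatched parent rows

Corrected query:
SELECT p.name, COUNT(c.id) FROM authors p LEFT JOIN novels c ON c.author_id = p.id GROUP BY p.name

Result:
name    | COUNT(c.id)
--------+------------
Atwood  | 1          
Austen  | 2          
Le Guin | 0          
Orwell  | 1          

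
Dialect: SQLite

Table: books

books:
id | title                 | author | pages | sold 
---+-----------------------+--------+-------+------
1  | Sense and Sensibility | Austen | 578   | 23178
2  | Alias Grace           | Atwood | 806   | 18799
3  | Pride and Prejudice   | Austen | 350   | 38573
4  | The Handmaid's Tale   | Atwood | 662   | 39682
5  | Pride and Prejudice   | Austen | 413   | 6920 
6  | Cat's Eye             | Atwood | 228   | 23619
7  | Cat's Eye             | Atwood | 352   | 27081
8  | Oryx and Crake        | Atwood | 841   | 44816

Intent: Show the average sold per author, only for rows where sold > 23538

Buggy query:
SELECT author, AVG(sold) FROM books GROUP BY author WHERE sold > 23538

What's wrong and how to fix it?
Bug: WHERE cannot follow GROUP BY

Fix: Place WHERE between FROM and GROUP BY

Corrected query:
SELECT author, AVG(sold) FROM books WHERE sold > 23538 GROUP BY author

Result:
author | AVG(sold)
-------+----------
Atwood | 33799.5  
Austen | 38573    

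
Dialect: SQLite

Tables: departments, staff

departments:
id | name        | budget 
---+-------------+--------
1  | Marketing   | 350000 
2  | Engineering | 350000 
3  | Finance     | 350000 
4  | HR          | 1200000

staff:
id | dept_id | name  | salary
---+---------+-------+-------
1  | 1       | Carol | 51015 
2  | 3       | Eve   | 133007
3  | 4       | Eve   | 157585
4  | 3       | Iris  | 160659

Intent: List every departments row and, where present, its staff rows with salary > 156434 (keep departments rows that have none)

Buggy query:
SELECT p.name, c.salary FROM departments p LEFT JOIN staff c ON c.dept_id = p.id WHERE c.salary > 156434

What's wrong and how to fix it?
Bug: Filtering c.salary in WHERE discards the NULL rows produced by LEFT JOIN, turning it into an inner join

Fix: Put 'c.salary > 156434' in the JOIN's ON clause instead of WHERE

Corrected query:
SELECT p.name, c.salary FROM departments p LEFT JOIN staff c ON c.dept_id = p.id AND c.salary > 156434

Result:
name        | salary
------------+-------
Marketing   | NULL  
Engineering | NULL  
Finance     | 160659
HR          | 157585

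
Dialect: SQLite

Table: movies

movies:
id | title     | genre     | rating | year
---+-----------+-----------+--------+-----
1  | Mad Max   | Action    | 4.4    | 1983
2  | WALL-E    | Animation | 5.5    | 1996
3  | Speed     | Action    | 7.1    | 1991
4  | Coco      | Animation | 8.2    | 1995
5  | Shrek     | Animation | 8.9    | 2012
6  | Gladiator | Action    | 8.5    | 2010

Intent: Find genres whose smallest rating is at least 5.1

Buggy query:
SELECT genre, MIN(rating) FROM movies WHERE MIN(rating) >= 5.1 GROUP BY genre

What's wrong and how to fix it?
Bug: MIN() in WHERE is a misuse of aggregate

Fix: Replace WHERE with HAVING after the GROUP BY

Corrected query:
SELECT genre, MIN(rating) FROM movies GROUP BY genre HAVING MIN(rating) >= 5.1

Result:
genre     | MIN(rating)
----------+------------
Animation | 5.5        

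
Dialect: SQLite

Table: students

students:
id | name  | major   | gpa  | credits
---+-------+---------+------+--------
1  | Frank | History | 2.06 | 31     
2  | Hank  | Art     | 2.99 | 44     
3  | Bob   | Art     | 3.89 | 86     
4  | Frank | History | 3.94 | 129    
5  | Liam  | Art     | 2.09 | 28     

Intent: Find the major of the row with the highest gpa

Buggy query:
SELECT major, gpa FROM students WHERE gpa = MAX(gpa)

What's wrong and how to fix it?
Bug: WHERE is evaluated per row; an aggregate over the whole table isn't defined there

Fix: Wrap MAX in a scalar subquery so WHERE compares against a single value

Corrected query:
SELECT major, gpa FROM students WHERE gpa = (SELECT MAX(gpa) FROM students)

Result:
major   | gpa 
--------+-----
History | 3.94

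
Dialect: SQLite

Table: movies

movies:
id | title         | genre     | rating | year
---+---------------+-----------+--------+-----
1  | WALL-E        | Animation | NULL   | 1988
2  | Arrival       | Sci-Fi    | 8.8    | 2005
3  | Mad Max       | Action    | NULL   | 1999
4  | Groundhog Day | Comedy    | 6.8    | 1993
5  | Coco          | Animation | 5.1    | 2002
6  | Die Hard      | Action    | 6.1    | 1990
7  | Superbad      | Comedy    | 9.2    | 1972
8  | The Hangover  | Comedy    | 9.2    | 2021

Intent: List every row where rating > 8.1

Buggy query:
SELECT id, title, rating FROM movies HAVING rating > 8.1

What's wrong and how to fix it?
Bug: HAVING filters the output of aggregation, but this query has no GROUP BY and no aggregate functions, so SQLite rejects it (HAVING clause on a non-aggregate query); the condition here is per row

Fix: Use WHERE for row-level filtering

Corrected query:
SELECT id, title, rating FROM movies WHERE rating > 8.1

Result:
id | title        | rating
---+--------------+-------
2  | Arrival      | 8.8   
7  | Superbad     | 9.2   
8  | The Hangover | 9.2   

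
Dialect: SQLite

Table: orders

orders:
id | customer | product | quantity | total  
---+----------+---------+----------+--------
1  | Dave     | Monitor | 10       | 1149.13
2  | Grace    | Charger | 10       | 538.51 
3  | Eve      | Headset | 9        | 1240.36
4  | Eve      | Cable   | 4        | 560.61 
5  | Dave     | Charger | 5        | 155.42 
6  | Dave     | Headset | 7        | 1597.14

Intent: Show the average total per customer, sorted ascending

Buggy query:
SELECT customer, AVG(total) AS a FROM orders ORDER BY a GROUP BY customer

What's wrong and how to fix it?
Bug: ORDER BY appears before GROUP BY; SQL clause order requires GROUP BY first

Fix: Reorder: SELECT … FROM … GROUP BY … ORDER BY …

Corrected query:
SELECT customer, AVG(total) AS a FROM orders GROUP BY customer ORDER BY a

Result:
customer | a      
---------+--------
Grace    | 538.51 
Eve      | 900.485
Dave     | 967.23 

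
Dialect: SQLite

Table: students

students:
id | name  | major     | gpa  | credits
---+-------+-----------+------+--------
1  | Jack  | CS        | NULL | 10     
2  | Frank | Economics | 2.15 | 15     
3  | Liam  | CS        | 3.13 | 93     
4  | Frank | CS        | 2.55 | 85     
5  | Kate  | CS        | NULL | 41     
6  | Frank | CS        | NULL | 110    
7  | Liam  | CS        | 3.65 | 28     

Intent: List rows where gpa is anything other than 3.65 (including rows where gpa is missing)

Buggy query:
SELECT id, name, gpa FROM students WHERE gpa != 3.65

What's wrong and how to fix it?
Bug: Inequality against NULL is unknown, not true; rows with NULL are dropped

Fix: Add an explicit OR gpa IS NULL to include the missing-value rows

Corrected query:
SELECT id, name, gpa FROM students WHERE gpa != 3.65 OR gpa IS NULL

Result:
id | name  | gpa 
---+-------+-----
1  | Jack  | NULL
2  | Frank | 2.15
3  | Liam  | 3.13
4  | Frank | 2.55
5  | Kate  | NULL
6  | Frank | NULL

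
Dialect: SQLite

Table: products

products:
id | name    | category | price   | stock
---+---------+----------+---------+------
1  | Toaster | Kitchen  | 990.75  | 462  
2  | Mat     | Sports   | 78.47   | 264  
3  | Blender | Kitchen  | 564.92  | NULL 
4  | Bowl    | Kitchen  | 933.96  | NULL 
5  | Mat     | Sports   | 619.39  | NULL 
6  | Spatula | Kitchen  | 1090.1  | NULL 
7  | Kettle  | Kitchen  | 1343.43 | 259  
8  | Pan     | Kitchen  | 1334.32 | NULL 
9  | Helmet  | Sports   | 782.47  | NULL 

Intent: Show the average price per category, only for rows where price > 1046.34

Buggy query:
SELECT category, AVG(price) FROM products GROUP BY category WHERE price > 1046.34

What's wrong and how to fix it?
Bug: WHERE cannot follow GROUP BY

Fix: Place WHERE between FROM and GROUP BY

Corrected query:
SELECT category, AVG(price) FROM products WHERE price > 1046.34 GROUP BY category

Result:
category | AVG(price)
---------+-----------
Kitchen  | 1255.95   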